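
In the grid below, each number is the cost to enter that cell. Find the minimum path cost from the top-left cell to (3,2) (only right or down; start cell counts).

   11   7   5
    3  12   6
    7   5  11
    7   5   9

40

Take r0c0 -> r1c0 -> r2c0 -> r2c1 -> r3c1 -> r3c2 for a total of 11 + 3 + 7 + 5 + 5 + 9 = 40.
(Top row then right column would cost 49.)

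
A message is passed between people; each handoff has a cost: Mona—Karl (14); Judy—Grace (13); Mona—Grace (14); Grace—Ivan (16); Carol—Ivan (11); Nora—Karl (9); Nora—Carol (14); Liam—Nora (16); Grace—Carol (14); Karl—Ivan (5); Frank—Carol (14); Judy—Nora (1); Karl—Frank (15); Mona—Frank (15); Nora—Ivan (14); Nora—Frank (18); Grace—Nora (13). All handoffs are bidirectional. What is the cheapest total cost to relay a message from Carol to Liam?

30

A few of the Carol→Liam routes:
Carol→Ivan→Karl→Nora→Liam: 11 + 5 + 9 + 16 = 41
Carol→Grace→Nora→Liam: 14 + 13 + 16 = 43
Carol→Ivan→Nora→Liam: 11 + 14 + 16 = 41
Carol→Nora→Liam: 14 + 16 = 30
The minimum is 30.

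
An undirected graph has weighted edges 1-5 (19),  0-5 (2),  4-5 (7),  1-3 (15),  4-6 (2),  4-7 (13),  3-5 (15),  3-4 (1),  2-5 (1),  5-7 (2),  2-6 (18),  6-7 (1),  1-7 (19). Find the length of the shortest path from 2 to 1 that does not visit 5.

Comparing a few candidate routes:
2 → 6 → 7 → 1: 18 + 1 + 19 = 38
2 → 6 → 7 → 4 → 3 → 1: 18 + 1 + 13 + 1 + 15 = 48
2 → 6 → 4 → 3 → 1: 18 + 2 + 1 + 15 = 36
Shortest: 36.

36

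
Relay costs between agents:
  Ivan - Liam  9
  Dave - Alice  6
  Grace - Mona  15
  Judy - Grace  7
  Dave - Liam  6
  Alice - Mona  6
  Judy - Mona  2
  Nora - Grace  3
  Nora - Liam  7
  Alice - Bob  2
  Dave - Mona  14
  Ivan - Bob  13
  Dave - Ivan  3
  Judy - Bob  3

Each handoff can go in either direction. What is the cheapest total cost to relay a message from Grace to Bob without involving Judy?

23

Some routes from Grace to Bob avoiding Judy:
Grace → Nora → Liam → Dave → Alice → Bob: 3 + 7 + 6 + 6 + 2 = 24
Grace → Nora → Liam → Ivan → Dave → Alice → Bob: 3 + 7 + 9 + 3 + 6 + 2 = 30
Grace → Mona → Alice → Bob: 15 + 6 + 2 = 23
Grace → Mona → Dave → Alice → Bob: 15 + 14 + 6 + 2 = 37
Grace → Nora → Liam → Ivan → Bob: 3 + 7 + 9 + 13 = 32
Grace → Nora → Liam → Dave → Ivan → Bob: 3 + 7 + 6 + 3 + 13 = 32
Best route has total 23.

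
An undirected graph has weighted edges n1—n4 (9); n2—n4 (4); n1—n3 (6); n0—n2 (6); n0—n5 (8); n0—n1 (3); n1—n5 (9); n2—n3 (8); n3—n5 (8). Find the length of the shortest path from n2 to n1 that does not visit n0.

Candidate routes:
n2 - n3 - n1: 8 + 6 = 14
n2 - n4 - n1: 4 + 9 = 13
n2 - n3 - n5 - n1: 8 + 8 + 9 = 25
The minimum is 13.

13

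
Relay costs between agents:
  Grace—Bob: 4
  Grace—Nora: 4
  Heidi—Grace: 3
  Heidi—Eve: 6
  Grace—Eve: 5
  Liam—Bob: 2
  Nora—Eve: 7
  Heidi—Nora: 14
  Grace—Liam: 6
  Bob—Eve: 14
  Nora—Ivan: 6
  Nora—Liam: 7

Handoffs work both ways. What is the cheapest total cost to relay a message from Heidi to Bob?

7

Comparing a few candidate routes:
Heidi→Grace→Bob: 3 + 4 = 7
Heidi→Eve→Grace→Bob: 6 + 5 + 4 = 15
Heidi→Grace→Liam→Bob: 3 + 6 + 2 = 11
Shortest: 7.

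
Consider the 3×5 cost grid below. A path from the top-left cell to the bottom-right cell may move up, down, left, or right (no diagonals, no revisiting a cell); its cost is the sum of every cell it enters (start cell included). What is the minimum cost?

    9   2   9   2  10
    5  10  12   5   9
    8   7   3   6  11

44

Cheapest: (0,0) -> (0,1) -> (0,2) -> (0,3) -> (1,3) -> (2,3) -> (2,4)
  9 + 2 + 9 + 2 + 5 + 6 + 11 = 44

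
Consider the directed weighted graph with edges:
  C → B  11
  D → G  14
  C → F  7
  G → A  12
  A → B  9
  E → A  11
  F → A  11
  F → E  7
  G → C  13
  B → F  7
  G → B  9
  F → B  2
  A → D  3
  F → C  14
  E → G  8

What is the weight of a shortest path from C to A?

Comparing a few candidate routes:
C → F → E → G → A: 7 + 7 + 8 + 12 = 34
C → B → F → A: 11 + 7 + 11 = 29
C → F → A: 7 + 11 = 18
C → F → E → A: 7 + 7 + 11 = 25
Shortest: 18.

18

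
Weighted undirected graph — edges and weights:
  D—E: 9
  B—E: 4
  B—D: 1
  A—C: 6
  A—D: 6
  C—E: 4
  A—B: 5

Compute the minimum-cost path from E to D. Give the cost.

Some routes from E to D:
E -> B -> D: 4 + 1 = 5
E -> C -> A -> D: 4 + 6 + 6 = 16
E -> B -> A -> D: 4 + 5 + 6 = 15
E -> D: 9
The minimum is 5.

5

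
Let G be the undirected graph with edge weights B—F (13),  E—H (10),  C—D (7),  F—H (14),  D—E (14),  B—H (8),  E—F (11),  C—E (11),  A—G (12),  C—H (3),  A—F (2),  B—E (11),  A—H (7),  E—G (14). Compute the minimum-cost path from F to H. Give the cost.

Comparing a few candidate routes:
F - E - H: 11 + 10 = 21
F - B - H: 13 + 8 = 21
F - H: 14
F - E - C - H: 11 + 11 + 3 = 25
F - A - H: 2 + 7 = 9
Shortest: 9.

9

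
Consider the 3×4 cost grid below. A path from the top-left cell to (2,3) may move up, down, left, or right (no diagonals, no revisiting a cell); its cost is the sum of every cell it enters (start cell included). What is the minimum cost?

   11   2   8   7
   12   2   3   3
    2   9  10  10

One optimal route is [0,0] [0,1] [1,1] [1,2] [1,3] [2,3].
Its cost is 11 + 2 + 2 + 3 + 3 + 10 = 31.

31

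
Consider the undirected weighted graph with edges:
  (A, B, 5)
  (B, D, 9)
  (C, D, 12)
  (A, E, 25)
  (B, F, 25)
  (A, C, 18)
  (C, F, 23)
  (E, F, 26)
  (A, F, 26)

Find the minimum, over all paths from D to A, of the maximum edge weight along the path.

Checking several routes:
D → B → A: max(9, 5) = 9
D → C → A: max(12, 18) = 18
D → C → F → B → A: max(12, 23, 25, 5) = 25
Best route has worst link 9.

9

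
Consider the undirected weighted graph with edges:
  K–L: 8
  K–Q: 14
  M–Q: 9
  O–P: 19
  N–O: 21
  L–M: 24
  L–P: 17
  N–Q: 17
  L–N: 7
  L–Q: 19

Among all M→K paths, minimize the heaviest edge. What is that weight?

Some routes from M to K:
M→Q→N→L→K: max(9, 17, 7, 8) = 17
M→Q→K: max(9, 14) = 14
M→Q→L→K: max(9, 19, 8) = 19
The minimum achievable maximum is 14.

14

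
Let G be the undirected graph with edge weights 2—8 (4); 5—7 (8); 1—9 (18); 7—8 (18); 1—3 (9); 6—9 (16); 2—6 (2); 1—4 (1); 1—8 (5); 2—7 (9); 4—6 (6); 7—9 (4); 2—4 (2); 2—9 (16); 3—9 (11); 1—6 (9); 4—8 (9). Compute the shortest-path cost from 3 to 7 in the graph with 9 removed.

A few of the 3→7 routes:
3→1→4→6→2→7: 9 + 1 + 6 + 2 + 9 = 27
3→1→4→2→7: 9 + 1 + 2 + 9 = 21
3→1→8→2→7: 9 + 5 + 4 + 9 = 27
Best route has total 21.

21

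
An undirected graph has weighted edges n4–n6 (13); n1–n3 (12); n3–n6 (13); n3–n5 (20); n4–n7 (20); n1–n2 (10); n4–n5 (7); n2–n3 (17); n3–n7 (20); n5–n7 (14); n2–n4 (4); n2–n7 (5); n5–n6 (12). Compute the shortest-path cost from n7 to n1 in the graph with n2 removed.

32

Comparing a few candidate routes:
n7→n5→n3→n1: 14 + 20 + 12 = 46
n7→n3→n1: 20 + 12 = 32
n7→n5→n4→n6→n3→n1: 14 + 7 + 13 + 13 + 12 = 59
n7→n5→n6→n3→n1: 14 + 12 + 13 + 12 = 51
n7→n4→n6→n3→n1: 20 + 13 + 13 + 12 = 58
Best route has total 32.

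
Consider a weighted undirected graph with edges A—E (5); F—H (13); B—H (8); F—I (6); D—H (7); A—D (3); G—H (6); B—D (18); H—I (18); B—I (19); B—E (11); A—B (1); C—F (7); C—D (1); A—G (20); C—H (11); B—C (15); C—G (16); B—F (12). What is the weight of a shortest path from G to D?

13

Comparing a few candidate routes:
G - H - C - D: 6 + 11 + 1 = 18
G - H - D: 6 + 7 = 13
G - C - D: 16 + 1 = 17
The minimum is 13.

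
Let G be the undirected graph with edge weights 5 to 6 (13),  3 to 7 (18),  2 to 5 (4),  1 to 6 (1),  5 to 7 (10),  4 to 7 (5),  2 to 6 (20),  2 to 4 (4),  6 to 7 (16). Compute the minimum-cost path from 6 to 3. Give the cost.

34

Paths from 6 to 3:
6 - 5 - 7 - 3: 13 + 10 + 18 = 41
6 - 5 - 2 - 4 - 7 - 3: 13 + 4 + 4 + 5 + 18 = 44
6 - 7 - 3: 16 + 18 = 34
6 - 2 - 5 - 7 - 3: 20 + 4 + 10 + 18 = 52
6 - 2 - 4 - 7 - 3: 20 + 4 + 5 + 18 = 47
The minimum is 34.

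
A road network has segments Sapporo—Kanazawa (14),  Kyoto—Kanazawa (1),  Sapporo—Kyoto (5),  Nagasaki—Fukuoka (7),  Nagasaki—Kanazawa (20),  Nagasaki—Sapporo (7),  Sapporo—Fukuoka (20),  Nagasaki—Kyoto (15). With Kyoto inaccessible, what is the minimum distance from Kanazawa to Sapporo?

Candidate routes:
Kanazawa → Sapporo: 14
Kanazawa → Nagasaki → Fukuoka → Sapporo: 20 + 7 + 20 = 47
Kanazawa → Nagasaki → Sapporo: 20 + 7 = 27
The minimum is 14 km.

14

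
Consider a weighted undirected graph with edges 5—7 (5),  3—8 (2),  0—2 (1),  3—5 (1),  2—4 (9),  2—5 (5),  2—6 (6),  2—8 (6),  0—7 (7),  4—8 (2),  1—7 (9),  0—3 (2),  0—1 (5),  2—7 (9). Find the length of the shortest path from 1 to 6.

Checking several routes:
1-0-3-5-2-6: 5 + 2 + 1 + 5 + 6 = 19
1-0-3-8-2-6: 5 + 2 + 2 + 6 + 6 = 21
1-0-2-6: 5 + 1 + 6 = 12
Shortest: 12.

12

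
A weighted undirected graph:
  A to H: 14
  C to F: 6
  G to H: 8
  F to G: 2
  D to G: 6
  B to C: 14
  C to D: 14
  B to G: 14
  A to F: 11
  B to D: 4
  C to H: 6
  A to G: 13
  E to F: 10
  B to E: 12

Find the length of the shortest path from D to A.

Comparing a few candidate routes:
D-B-G-A: 4 + 14 + 13 = 31
D-B-G-F-A: 4 + 14 + 2 + 11 = 31
D-G-H-A: 6 + 8 + 14 = 28
D-G-A: 6 + 13 = 19
D-G-F-A: 6 + 2 + 11 = 19
Shortest: 19.

19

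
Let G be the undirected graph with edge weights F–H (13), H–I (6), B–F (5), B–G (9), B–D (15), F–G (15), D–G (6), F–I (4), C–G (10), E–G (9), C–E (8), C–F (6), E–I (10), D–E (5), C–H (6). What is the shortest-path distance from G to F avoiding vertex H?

14

Some routes from G to F avoiding H:
G - F: 15
G - C - F: 10 + 6 = 16
G - B - F: 9 + 5 = 14
Best route has total 14.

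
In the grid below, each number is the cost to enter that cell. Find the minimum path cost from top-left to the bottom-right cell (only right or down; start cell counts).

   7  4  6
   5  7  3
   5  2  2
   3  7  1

22

One optimal route is (0,0) (1,0) (2,0) (2,1) (2,2) (3,2).
Its cost is 7 + 5 + 5 + 2 + 2 + 1 = 22.
For comparison, the top-then-right route costs 23.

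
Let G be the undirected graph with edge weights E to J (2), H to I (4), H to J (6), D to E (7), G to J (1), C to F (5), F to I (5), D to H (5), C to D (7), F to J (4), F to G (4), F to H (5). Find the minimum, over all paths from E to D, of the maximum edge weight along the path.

Comparing a few candidate routes:
E - J - F - I - H - D: max(2, 4, 5, 4, 5) = 5
E - J - H - D: max(2, 6, 5) = 6
E - J - F - H - D: max(2, 4, 5, 5) = 5
E - J - G - F - H - D: max(2, 1, 4, 5, 5) = 5
E - J - G - F - I - H - D: max(2, 1, 4, 5, 4, 5) = 5
The minimum achievable maximum is 5.

5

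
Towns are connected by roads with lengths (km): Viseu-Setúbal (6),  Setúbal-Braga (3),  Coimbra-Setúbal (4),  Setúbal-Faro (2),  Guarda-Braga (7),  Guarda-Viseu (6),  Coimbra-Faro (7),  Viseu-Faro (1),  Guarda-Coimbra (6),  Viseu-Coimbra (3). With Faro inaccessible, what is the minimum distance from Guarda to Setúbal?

Routes from Guarda to Setúbal avoiding Faro:
Guarda→Braga→Setúbal: 7 + 3 = 10
Guarda→Viseu→Coimbra→Setúbal: 6 + 3 + 4 = 13
Guarda→Coimbra→Viseu→Setúbal: 6 + 3 + 6 = 15
Guarda→Viseu→Setúbal: 6 + 6 = 12
Guarda→Coimbra→Setúbal: 6 + 4 = 10
Best route has total 10 km.

10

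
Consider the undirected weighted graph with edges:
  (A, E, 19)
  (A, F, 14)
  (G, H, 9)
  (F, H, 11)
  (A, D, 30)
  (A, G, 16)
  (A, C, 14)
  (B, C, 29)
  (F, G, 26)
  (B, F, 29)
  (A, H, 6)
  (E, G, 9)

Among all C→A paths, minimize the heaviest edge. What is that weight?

14

Checking several routes:
C - B - F - G - A: max(29, 29, 26, 16) = 29
C - B - F - G - H - A: max(29, 29, 26, 9, 6) = 29
C - A: max(14) = 14
C - B - F - H - G - E - A: max(29, 29, 11, 9, 9, 19) = 29
C - B - F - G - E - A: max(29, 29, 26, 9, 19) = 29
C - B - F - H - A: max(29, 29, 11, 6) = 29
Smallest bottleneck: 14.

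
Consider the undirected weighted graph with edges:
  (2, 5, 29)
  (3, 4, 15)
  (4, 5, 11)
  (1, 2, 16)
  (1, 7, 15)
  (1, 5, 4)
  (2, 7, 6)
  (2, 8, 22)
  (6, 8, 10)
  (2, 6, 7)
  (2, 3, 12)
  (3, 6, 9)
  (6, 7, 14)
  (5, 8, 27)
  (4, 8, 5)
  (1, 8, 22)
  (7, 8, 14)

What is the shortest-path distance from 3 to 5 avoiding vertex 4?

32

Some routes from 3 to 5 avoiding 4:
3 -> 6 -> 2 -> 1 -> 5: 9 + 7 + 16 + 4 = 36
3 -> 2 -> 7 -> 1 -> 5: 12 + 6 + 15 + 4 = 37
3 -> 2 -> 1 -> 5: 12 + 16 + 4 = 32
3 -> 6 -> 2 -> 7 -> 1 -> 5: 9 + 7 + 6 + 15 + 4 = 41
Shortest: 32.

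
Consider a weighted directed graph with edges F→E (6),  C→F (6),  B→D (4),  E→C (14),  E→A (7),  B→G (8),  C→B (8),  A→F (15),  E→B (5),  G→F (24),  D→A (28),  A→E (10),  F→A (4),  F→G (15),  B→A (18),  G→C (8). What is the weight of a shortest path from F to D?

15

A few of the F→D routes:
F → E → C → B → D: 6 + 14 + 8 + 4 = 32
F → A → E → B → D: 4 + 10 + 5 + 4 = 23
F → E → B → D: 6 + 5 + 4 = 15
F → G → C → B → D: 15 + 8 + 8 + 4 = 35
Best route has total 15.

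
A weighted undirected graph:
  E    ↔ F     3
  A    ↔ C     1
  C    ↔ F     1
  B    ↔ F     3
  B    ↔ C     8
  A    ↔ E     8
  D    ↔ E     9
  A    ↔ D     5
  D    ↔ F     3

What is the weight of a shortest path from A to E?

Checking several routes:
A - C - F - D - E: 1 + 1 + 3 + 9 = 14
A - C - F - E: 1 + 1 + 3 = 5
A - E: 8
A - D - F - E: 5 + 3 + 3 = 11
A - D - E: 5 + 9 = 14
Best route has total 5.

5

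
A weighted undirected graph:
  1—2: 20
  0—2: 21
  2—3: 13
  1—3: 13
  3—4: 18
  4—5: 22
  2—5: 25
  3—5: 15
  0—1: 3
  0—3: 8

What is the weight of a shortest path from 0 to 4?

26

A few of the 0→4 routes:
0 -> 3 -> 5 -> 4: 8 + 15 + 22 = 45
0 -> 1 -> 3 -> 4: 3 + 13 + 18 = 34
0 -> 3 -> 4: 8 + 18 = 26
Shortest: 26.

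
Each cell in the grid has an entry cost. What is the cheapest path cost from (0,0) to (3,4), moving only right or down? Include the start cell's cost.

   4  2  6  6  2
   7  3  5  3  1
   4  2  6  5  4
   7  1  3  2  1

Cheapest: (0,0)→(0,1)→(1,1)→(2,1)→(3,1)→(3,2)→(3,3)→(3,4)
  4 + 2 + 3 + 2 + 1 + 3 + 2 + 1 = 18
For comparison, the top-then-right route costs 26.

18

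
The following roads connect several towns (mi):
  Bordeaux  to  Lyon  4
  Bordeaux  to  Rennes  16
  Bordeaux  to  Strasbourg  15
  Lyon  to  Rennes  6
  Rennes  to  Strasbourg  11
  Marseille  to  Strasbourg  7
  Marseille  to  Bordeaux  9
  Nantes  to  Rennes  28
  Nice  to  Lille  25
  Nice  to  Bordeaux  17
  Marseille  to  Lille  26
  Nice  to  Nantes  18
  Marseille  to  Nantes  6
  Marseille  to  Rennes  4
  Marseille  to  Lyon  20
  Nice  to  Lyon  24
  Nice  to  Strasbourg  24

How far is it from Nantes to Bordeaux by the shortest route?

15

Comparing a few candidate routes:
Nantes - Marseille - Rennes - Lyon - Bordeaux: 6 + 4 + 6 + 4 = 20
Nantes - Marseille - Strasbourg - Bordeaux: 6 + 7 + 15 = 28
Nantes - Marseille - Bordeaux: 6 + 9 = 15
Nantes - Marseille - Strasbourg - Rennes - Lyon - Bordeaux: 6 + 7 + 11 + 6 + 4 = 34
Nantes - Marseille - Rennes - Bordeaux: 6 + 4 + 16 = 26
Nantes - Marseille - Lyon - Bordeaux: 6 + 20 + 4 = 30
The minimum is 15 mi.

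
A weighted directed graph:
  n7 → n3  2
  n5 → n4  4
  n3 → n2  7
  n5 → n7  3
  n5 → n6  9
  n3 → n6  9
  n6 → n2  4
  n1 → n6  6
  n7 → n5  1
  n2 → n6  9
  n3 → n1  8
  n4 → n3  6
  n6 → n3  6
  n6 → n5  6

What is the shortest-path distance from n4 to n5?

21

Routes from n4 to n5:
n4 → n3 → n2 → n6 → n5: 6 + 7 + 9 + 6 = 28
n4 → n3 → n1 → n6 → n5: 6 + 8 + 6 + 6 = 26
n4 → n3 → n6 → n5: 6 + 9 + 6 = 21
Shortest: 21.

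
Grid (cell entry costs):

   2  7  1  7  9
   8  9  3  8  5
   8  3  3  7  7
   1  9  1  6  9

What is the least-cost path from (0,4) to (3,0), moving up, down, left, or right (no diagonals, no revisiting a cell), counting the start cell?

34

Best path: r0c4 r0c3 r0c2 r1c2 r2c2 r3c2 r3c1 r3c0
Cost: 9 + 7 + 1 + 3 + 3 + 1 + 9 + 1 = 34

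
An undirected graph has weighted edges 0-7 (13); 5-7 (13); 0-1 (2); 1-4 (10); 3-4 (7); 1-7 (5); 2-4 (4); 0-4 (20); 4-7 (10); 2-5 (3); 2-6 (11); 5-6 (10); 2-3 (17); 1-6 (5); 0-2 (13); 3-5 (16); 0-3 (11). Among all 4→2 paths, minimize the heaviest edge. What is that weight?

Checking several routes:
4 - 1 - 6 - 5 - 2: max(10, 5, 10, 3) = 10
4 - 1 - 6 - 2: max(10, 5, 11) = 11
4 - 3 - 0 - 1 - 6 - 5 - 2: max(7, 11, 2, 5, 10, 3) = 11
4 - 7 - 1 - 6 - 5 - 2: max(10, 5, 5, 10, 3) = 10
4 - 2: max(4) = 4
4 - 3 - 0 - 1 - 6 - 2: max(7, 11, 2, 5, 11) = 11
The minimum achievable maximum is 4.

4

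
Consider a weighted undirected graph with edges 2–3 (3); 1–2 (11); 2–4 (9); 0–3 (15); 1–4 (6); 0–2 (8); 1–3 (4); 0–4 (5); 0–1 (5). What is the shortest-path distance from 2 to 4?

Some routes from 2 to 4:
2-4: 9
2-0-4: 8 + 5 = 13
2-1-4: 11 + 6 = 17
2-3-1-4: 3 + 4 + 6 = 13
The minimum is 9.

9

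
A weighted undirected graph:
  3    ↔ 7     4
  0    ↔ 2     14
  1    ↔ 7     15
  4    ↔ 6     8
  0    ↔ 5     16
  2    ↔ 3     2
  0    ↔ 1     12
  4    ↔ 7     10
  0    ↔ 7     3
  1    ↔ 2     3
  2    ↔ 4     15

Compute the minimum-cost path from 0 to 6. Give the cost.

21

Checking several routes:
0 -> 1 -> 2 -> 4 -> 6: 12 + 3 + 15 + 8 = 38
0 -> 7 -> 4 -> 6: 3 + 10 + 8 = 21
0 -> 2 -> 4 -> 6: 14 + 15 + 8 = 37
0 -> 7 -> 3 -> 2 -> 4 -> 6: 3 + 4 + 2 + 15 + 8 = 32
0 -> 2 -> 3 -> 7 -> 4 -> 6: 14 + 2 + 4 + 10 + 8 = 38
Shortest: 21.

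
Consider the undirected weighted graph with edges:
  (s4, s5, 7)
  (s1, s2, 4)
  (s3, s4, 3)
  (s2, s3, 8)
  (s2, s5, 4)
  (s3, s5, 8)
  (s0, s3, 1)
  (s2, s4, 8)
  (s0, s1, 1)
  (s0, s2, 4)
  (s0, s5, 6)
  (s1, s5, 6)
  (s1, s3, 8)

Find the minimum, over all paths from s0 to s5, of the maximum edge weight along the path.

4

Some routes from s0 to s5:
s0 → s2 → s5: max(4, 4) = 4
s0 → s1 → s2 → s5: max(1, 4, 4) = 4
s0 → s5: max(6) = 6
Smallest bottleneck: 4.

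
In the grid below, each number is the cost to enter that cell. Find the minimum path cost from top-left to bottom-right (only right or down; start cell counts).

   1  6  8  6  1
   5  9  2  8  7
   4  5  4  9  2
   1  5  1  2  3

22

Cheapest: r0c0 -> r1c0 -> r2c0 -> r3c0 -> r3c1 -> r3c2 -> r3c3 -> r3c4
  1 + 5 + 4 + 1 + 5 + 1 + 2 + 3 = 22
For comparison, the top-then-right route costs 34.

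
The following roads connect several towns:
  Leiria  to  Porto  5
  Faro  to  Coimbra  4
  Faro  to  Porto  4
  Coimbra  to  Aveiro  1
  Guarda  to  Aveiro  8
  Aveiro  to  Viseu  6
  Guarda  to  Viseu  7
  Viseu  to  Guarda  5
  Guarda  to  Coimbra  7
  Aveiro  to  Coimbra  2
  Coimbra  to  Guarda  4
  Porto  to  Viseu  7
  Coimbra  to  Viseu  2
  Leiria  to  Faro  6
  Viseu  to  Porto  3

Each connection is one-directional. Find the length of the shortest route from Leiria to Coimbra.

10

Paths from Leiria to Coimbra:
Leiria-Porto-Viseu-Guarda-Coimbra: 5 + 7 + 5 + 7 = 24
Leiria-Faro-Coimbra: 6 + 4 = 10
Leiria-Faro-Porto-Viseu-Guarda-Coimbra: 6 + 4 + 7 + 5 + 7 = 29
Leiria-Faro-Porto-Viseu-Guarda-Aveiro-Coimbra: 6 + 4 + 7 + 5 + 8 + 2 = 32
Leiria-Porto-Viseu-Guarda-Aveiro-Coimbra: 5 + 7 + 5 + 8 + 2 = 27
Best route has total 10.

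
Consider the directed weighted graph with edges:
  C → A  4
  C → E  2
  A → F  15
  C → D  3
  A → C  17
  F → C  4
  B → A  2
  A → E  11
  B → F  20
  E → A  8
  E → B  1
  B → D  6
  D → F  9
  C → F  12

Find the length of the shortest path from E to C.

20

Checking several routes:
E - B - A - C: 1 + 2 + 17 = 20
E - B - D - F - C: 1 + 6 + 9 + 4 = 20
E - B - A - F - C: 1 + 2 + 15 + 4 = 22
E - A - C: 8 + 17 = 25
E - B - F - C: 1 + 20 + 4 = 25
Shortest: 20.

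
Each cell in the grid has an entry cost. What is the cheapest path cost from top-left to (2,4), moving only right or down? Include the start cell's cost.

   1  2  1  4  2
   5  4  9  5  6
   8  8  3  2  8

23

Path [0,0]→[0,1]→[0,2]→[0,3]→[1,3]→[2,3]→[2,4]: 1 + 2 + 1 + 4 + 5 + 2 + 8 = 23.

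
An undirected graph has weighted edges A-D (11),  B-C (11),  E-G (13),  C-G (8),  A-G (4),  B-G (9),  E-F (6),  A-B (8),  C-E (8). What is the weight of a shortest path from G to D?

A few of the G→D routes:
G → C → B → A → D: 8 + 11 + 8 + 11 = 38
G → B → A → D: 9 + 8 + 11 = 28
G → A → D: 4 + 11 = 15
Best route has total 15.

15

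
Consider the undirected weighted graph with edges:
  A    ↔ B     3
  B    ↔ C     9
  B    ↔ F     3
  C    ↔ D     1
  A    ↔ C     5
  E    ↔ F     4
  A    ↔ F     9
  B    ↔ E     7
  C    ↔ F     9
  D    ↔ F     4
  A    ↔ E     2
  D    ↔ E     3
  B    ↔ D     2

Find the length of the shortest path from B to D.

2

Comparing a few candidate routes:
B-A-C-D: 3 + 5 + 1 = 9
B-E-D: 7 + 3 = 10
B-F-D: 3 + 4 = 7
B-A-E-D: 3 + 2 + 3 = 8
B-C-D: 9 + 1 = 10
B-D: 2
The minimum is 2.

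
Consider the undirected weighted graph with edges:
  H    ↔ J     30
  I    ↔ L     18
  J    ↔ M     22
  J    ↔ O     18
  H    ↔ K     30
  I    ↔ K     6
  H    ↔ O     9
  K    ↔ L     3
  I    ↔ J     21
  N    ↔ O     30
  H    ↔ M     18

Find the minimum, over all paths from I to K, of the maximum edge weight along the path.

Candidate routes:
I→L→K: max(18, 3) = 18
I→J→M→H→K: max(21, 22, 18, 30) = 30
I→J→H→K: max(21, 30, 30) = 30
I→K: max(6) = 6
I→J→O→H→K: max(21, 18, 9, 30) = 30
The minimum achievable maximum is 6.

6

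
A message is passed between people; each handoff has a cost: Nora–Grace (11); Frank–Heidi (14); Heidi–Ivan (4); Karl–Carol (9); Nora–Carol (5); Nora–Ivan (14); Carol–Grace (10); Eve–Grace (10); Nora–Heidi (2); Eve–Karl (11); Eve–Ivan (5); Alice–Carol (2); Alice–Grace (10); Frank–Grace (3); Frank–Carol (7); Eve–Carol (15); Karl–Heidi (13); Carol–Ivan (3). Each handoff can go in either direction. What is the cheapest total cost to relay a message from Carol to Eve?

Comparing a few candidate routes:
Carol-Nora-Heidi-Ivan-Eve: 5 + 2 + 4 + 5 = 16
Carol-Eve: 15
Carol-Ivan-Eve: 3 + 5 = 8
Shortest: 8.

8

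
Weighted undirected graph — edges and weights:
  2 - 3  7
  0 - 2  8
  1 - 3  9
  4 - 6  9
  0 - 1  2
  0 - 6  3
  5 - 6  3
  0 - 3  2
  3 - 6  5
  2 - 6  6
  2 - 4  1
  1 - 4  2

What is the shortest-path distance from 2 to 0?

Checking several routes:
2 - 3 - 0: 7 + 2 = 9
2 - 4 - 6 - 0: 1 + 9 + 3 = 13
2 - 4 - 1 - 0: 1 + 2 + 2 = 5
2 - 6 - 0: 6 + 3 = 9
2 - 0: 8
The minimum is 5.

5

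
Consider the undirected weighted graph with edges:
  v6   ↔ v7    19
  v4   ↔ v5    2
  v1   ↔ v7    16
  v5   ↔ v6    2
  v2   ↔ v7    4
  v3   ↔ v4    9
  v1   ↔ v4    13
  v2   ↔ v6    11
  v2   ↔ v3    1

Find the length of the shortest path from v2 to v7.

Paths from v2 to v7:
v2 -> v7: 4
v2 -> v6 -> v7: 11 + 19 = 30
v2 -> v3 -> v4 -> v5 -> v6 -> v7: 1 + 9 + 2 + 2 + 19 = 33
v2 -> v6 -> v5 -> v4 -> v1 -> v7: 11 + 2 + 2 + 13 + 16 = 44
v2 -> v3 -> v4 -> v1 -> v7: 1 + 9 + 13 + 16 = 39
Best route has total 4.

4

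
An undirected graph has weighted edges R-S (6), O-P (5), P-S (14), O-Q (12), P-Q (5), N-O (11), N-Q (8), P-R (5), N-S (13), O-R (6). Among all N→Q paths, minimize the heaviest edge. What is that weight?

Comparing a few candidate routes:
N → Q: max(8) = 8
N → O → P → Q: max(11, 5, 5) = 11
N → O → R → P → Q: max(11, 6, 5, 5) = 11
The minimum achievable maximum is 8.

8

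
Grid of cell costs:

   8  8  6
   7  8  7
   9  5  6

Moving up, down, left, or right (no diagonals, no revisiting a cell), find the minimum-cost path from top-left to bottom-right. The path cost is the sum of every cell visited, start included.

Best path: [0,0] → [1,0] → [1,1] → [2,1] → [2,2]
Cost: 8 + 7 + 8 + 5 + 6 = 34

34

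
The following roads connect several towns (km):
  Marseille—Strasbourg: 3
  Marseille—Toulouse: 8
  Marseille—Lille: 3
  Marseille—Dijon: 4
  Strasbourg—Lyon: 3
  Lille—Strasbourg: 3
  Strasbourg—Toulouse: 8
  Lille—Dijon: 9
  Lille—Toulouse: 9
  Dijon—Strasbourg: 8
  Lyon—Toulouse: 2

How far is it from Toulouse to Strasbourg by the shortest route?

Checking several routes:
Toulouse-Marseille-Strasbourg: 8 + 3 = 11
Toulouse-Strasbourg: 8
Toulouse-Lyon-Strasbourg: 2 + 3 = 5
Best route has total 5 km.

5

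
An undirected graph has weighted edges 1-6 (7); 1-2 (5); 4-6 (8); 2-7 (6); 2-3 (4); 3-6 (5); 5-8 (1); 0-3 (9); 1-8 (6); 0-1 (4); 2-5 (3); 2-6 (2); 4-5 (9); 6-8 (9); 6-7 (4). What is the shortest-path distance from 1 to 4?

Comparing a few candidate routes:
1→2→6→4: 5 + 2 + 8 = 15
1→8→5→4: 6 + 1 + 9 = 16
1→2→5→4: 5 + 3 + 9 = 17
1→6→4: 7 + 8 = 15
Best route has total 15.

15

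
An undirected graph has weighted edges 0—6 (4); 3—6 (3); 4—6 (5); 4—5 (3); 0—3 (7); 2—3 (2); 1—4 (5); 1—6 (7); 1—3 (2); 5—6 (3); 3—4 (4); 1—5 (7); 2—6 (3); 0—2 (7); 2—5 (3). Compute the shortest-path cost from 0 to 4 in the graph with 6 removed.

11

Comparing a few candidate routes:
0→2→3→4: 7 + 2 + 4 = 13
0→3→4: 7 + 4 = 11
0→3→2→5→4: 7 + 2 + 3 + 3 = 15
0→2→5→4: 7 + 3 + 3 = 13
0→3→1→4: 7 + 2 + 5 = 14
Best route has total 11.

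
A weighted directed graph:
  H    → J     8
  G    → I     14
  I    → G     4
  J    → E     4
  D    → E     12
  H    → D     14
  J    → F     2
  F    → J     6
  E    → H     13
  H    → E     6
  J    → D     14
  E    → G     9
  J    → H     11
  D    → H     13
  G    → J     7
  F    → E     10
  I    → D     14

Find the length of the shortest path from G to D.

Paths from G to D:
G → I → D: 14 + 14 = 28
G → J → F → E → H → D: 7 + 2 + 10 + 13 + 14 = 46
G → J → E → H → D: 7 + 4 + 13 + 14 = 38
G → J → H → D: 7 + 11 + 14 = 32
G → J → D: 7 + 14 = 21
The minimum is 21.

21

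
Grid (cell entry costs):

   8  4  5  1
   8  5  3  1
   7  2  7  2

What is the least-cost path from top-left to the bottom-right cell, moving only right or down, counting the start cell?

Cheapest: [0,0] -> [0,1] -> [0,2] -> [0,3] -> [1,3] -> [2,3]
  8 + 4 + 5 + 1 + 1 + 2 = 21

21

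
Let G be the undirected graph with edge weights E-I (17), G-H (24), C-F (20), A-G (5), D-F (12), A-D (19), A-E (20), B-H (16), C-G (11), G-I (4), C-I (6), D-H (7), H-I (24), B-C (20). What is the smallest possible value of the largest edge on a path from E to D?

19

Some routes from E to D:
E - I - C - G - A - D: max(17, 6, 11, 5, 19) = 19
E - I - C - B - H - D: max(17, 6, 20, 16, 7) = 20
E - I - G - A - D: max(17, 4, 5, 19) = 19
E - I - G - C - B - H - D: max(17, 4, 11, 20, 16, 7) = 20
E - I - G - C - F - D: max(17, 4, 11, 20, 12) = 20
E - I - C - F - D: max(17, 6, 20, 12) = 20
The minimum achievable maximum is 19.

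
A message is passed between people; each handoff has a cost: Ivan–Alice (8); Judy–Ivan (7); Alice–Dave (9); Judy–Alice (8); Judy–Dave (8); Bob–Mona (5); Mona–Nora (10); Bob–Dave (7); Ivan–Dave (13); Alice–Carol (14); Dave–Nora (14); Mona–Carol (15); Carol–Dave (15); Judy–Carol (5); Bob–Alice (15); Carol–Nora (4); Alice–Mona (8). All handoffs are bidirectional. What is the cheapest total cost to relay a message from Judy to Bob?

15

Checking several routes:
Judy→Dave→Bob: 8 + 7 = 15
Judy→Alice→Bob: 8 + 15 = 23
Judy→Alice→Mona→Bob: 8 + 8 + 5 = 21
The minimum is 15.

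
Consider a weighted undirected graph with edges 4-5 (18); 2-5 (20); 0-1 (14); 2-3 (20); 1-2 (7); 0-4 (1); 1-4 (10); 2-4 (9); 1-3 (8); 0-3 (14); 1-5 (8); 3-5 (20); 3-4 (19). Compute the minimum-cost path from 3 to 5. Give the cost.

16

Comparing a few candidate routes:
3 → 1 → 5: 8 + 8 = 16
3 → 5: 20
3 → 0 → 4 → 1 → 5: 14 + 1 + 10 + 8 = 33
Shortest: 16.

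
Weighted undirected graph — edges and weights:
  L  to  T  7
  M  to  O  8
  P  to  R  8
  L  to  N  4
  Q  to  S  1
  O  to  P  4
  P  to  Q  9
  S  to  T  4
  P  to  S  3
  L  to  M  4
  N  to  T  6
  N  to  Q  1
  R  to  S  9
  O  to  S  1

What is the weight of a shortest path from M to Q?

Some routes from M to Q:
M -> O -> P -> S -> Q: 8 + 4 + 3 + 1 = 16
M -> L -> N -> Q: 4 + 4 + 1 = 9
M -> O -> S -> Q: 8 + 1 + 1 = 10
M -> L -> T -> S -> Q: 4 + 7 + 4 + 1 = 16
Shortest: 9.

9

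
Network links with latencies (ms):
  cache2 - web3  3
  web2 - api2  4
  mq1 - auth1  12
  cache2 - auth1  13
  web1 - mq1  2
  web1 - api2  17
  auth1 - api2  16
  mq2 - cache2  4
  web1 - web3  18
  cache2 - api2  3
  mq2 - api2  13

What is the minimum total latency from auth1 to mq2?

Checking several routes:
auth1 -> cache2 -> api2 -> mq2: 13 + 3 + 13 = 29
auth1 -> api2 -> cache2 -> mq2: 16 + 3 + 4 = 23
auth1 -> cache2 -> mq2: 13 + 4 = 17
auth1 -> api2 -> mq2: 16 + 13 = 29
Best route has total 17 ms.

17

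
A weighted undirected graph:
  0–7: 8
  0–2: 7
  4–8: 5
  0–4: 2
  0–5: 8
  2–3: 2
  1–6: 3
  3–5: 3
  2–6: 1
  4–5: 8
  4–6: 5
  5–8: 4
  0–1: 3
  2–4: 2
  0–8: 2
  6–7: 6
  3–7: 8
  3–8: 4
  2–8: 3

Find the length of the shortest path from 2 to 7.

7

Some routes from 2 to 7:
2 -> 3 -> 7: 2 + 8 = 10
2 -> 4 -> 0 -> 7: 2 + 2 + 8 = 12
2 -> 6 -> 7: 1 + 6 = 7
2 -> 8 -> 0 -> 7: 3 + 2 + 8 = 13
2 -> 4 -> 6 -> 7: 2 + 5 + 6 = 13
Shortest: 7.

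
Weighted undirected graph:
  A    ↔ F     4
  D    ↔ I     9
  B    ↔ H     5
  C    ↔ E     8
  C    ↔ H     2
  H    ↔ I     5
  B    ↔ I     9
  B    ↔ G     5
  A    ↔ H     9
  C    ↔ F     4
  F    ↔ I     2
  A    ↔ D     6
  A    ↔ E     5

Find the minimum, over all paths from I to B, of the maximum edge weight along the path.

5

Checking several routes:
I → F → A → H → B: max(2, 4, 9, 5) = 9
I → F → A → E → C → H → B: max(2, 4, 5, 8, 2, 5) = 8
I → H → B: max(5, 5) = 5
I → F → C → H → B: max(2, 4, 2, 5) = 5
I → F → C → E → A → H → B: max(2, 4, 8, 5, 9, 5) = 9
The minimum achievable maximum is 5.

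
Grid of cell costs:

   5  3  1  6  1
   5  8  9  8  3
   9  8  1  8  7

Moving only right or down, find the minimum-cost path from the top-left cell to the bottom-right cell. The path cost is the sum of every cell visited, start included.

26

Take [0,0]→[0,1]→[0,2]→[0,3]→[0,4]→[1,4]→[2,4] for a total of 5 + 3 + 1 + 6 + 1 + 3 + 7 = 26.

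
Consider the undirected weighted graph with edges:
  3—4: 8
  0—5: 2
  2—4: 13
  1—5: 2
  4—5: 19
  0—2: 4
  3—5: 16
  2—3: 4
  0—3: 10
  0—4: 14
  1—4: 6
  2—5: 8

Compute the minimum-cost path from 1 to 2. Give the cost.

8

A few of the 1→2 routes:
1 → 5 → 2: 2 + 8 = 10
1 → 4 → 3 → 2: 6 + 8 + 4 = 18
1 → 5 → 0 → 3 → 2: 2 + 2 + 10 + 4 = 18
1 → 5 → 0 → 2: 2 + 2 + 4 = 8
The minimum is 8.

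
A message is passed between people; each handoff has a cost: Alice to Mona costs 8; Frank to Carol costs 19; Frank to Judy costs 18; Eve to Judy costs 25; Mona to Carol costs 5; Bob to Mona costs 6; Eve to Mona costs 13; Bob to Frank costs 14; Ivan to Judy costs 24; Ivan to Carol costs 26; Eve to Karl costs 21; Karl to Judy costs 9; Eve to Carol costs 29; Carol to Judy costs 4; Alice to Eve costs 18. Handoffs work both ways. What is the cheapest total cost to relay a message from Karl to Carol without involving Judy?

39

Checking several routes:
Karl→Eve→Mona→Bob→Frank→Carol: 21 + 13 + 6 + 14 + 19 = 73
Karl→Eve→Alice→Mona→Carol: 21 + 18 + 8 + 5 = 52
Karl→Eve→Mona→Carol: 21 + 13 + 5 = 39
Karl→Eve→Carol: 21 + 29 = 50
The minimum is 39.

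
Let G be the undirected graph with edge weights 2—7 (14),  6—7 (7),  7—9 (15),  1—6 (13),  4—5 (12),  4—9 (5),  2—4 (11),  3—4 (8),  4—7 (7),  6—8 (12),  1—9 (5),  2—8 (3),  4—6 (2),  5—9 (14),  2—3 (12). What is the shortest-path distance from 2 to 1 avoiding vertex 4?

28

Paths from 2 to 1 avoiding 4:
2-7-9-1: 14 + 15 + 5 = 34
2-7-6-1: 14 + 7 + 13 = 34
2-8-6-7-9-1: 3 + 12 + 7 + 15 + 5 = 42
2-8-6-1: 3 + 12 + 13 = 28
The minimum is 28.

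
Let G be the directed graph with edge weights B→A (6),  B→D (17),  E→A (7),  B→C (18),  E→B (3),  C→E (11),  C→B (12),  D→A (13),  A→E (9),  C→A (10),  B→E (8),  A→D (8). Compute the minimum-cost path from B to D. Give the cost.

Some routes from B to D:
B - E - A - D: 8 + 7 + 8 = 23
B - D: 17
B - A - D: 6 + 8 = 14
Shortest: 14.

14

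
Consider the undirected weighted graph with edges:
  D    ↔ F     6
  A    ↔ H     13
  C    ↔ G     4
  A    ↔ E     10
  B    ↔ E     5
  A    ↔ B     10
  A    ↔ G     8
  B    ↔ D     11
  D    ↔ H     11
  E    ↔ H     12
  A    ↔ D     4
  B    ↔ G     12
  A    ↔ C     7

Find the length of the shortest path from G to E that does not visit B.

18

Routes from G to E avoiding B:
G → C → A → E: 4 + 7 + 10 = 21
G → C → A → D → H → E: 4 + 7 + 4 + 11 + 12 = 38
G → C → A → H → E: 4 + 7 + 13 + 12 = 36
G → A → H → E: 8 + 13 + 12 = 33
G → A → E: 8 + 10 = 18
G → A → D → H → E: 8 + 4 + 11 + 12 = 35
Best route has total 18.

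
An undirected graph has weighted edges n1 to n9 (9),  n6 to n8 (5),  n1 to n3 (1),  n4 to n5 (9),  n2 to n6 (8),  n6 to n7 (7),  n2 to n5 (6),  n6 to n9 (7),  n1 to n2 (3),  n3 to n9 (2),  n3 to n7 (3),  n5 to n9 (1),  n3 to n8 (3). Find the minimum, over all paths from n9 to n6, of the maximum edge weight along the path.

5

Checking several routes:
n9→n3→n8→n6: max(2, 3, 5) = 5
n9→n6: max(7) = 7
n9→n3→n7→n6: max(2, 3, 7) = 7
n9→n5→n2→n1→n3→n7→n6: max(1, 6, 3, 1, 3, 7) = 7
n9→n5→n2→n1→n3→n8→n6: max(1, 6, 3, 1, 3, 5) = 6
Smallest bottleneck: 5.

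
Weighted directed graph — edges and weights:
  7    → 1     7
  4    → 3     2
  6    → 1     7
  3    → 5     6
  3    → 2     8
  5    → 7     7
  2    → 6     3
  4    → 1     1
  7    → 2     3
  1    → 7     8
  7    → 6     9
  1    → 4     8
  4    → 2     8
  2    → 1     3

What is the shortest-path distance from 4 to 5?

8

Paths from 4 to 5:
4 -> 3 -> 5: 2 + 6 = 8
Best route has total 8.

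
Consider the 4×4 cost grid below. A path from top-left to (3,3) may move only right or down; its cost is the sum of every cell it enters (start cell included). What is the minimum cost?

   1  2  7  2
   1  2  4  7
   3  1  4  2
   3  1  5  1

12

Cheapest: (0,0) -> (1,0) -> (1,1) -> (2,1) -> (2,2) -> (2,3) -> (3,3)
  1 + 1 + 2 + 1 + 4 + 2 + 1 = 12
(Top row then right column would cost 22.)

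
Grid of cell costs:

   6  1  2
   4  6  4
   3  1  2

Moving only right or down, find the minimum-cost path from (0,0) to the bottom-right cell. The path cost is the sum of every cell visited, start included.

15

Path r0c0 -> r0c1 -> r0c2 -> r1c2 -> r2c2: 6 + 1 + 2 + 4 + 2 = 15.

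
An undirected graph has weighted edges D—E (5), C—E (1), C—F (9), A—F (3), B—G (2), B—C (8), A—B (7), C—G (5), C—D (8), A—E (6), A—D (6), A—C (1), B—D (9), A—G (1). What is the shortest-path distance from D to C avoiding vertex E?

7

Some routes from D to C avoiding E:
D → A → G → C: 6 + 1 + 5 = 12
D → C: 8
D → A → C: 6 + 1 = 7
Shortest: 7.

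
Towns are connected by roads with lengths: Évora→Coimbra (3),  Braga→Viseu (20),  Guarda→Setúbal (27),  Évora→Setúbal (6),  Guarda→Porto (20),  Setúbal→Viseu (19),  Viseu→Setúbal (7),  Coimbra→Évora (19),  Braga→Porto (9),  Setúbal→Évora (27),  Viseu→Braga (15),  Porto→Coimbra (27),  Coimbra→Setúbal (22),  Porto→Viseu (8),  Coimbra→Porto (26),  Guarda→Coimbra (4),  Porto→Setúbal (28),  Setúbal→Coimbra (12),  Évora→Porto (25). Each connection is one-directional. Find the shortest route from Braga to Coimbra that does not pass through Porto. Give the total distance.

39

Paths from Braga to Coimbra avoiding Porto:
Braga -> Viseu -> Setúbal -> Évora -> Coimbra: 20 + 7 + 27 + 3 = 57
Braga -> Viseu -> Setúbal -> Coimbra: 20 + 7 + 12 = 39
The minimum is 39.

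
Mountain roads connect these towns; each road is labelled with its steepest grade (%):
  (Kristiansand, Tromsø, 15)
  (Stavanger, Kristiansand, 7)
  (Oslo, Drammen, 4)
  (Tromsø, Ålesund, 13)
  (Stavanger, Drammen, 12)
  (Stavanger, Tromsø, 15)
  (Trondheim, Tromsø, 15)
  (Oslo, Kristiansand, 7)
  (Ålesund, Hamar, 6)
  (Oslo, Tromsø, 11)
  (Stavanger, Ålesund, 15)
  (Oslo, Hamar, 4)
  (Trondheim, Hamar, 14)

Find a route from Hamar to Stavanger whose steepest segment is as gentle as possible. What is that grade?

Some routes from Hamar to Stavanger:
Hamar -> Ålesund -> Tromsø -> Oslo -> Drammen -> Stavanger: max(6, 13, 11, 4, 12) = 13
Hamar -> Ålesund -> Tromsø -> Oslo -> Kristiansand -> Stavanger: max(6, 13, 11, 7, 7) = 13
Hamar -> Oslo -> Drammen -> Stavanger: max(4, 4, 12) = 12
Hamar -> Oslo -> Kristiansand -> Stavanger: max(4, 7, 7) = 7
The minimum achievable maximum is 7%.

7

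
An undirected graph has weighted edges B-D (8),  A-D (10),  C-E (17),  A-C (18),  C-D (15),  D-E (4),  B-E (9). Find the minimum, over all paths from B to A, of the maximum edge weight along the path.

10

Comparing a few candidate routes:
B→E→D→A: max(9, 4, 10) = 10
B→E→C→D→A: max(9, 17, 15, 10) = 17
B→D→A: max(8, 10) = 10
Best route has worst link 10.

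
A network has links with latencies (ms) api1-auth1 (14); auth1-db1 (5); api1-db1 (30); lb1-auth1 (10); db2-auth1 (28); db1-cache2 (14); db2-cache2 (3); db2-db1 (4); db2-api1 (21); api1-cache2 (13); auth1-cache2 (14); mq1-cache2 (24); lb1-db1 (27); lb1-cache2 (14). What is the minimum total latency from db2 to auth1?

9

A few of the db2→auth1 routes:
db2 - cache2 - lb1 - auth1: 3 + 14 + 10 = 27
db2 - auth1: 28
db2 - cache2 - db1 - auth1: 3 + 14 + 5 = 22
db2 - db1 - auth1: 4 + 5 = 9
db2 - cache2 - auth1: 3 + 14 = 17
Shortest: 9 ms.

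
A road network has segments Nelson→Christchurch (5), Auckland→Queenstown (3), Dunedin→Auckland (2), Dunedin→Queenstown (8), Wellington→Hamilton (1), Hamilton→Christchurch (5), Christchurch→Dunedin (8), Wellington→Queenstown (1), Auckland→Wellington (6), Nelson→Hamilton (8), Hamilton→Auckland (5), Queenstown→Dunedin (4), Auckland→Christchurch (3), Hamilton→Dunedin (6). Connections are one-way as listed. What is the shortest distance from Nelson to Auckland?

13

Paths from Nelson to Auckland:
Nelson -> Christchurch -> Dunedin -> Auckland: 5 + 8 + 2 = 15
Nelson -> Hamilton -> Christchurch -> Dunedin -> Auckland: 8 + 5 + 8 + 2 = 23
Nelson -> Hamilton -> Auckland: 8 + 5 = 13
Nelson -> Hamilton -> Dunedin -> Auckland: 8 + 6 + 2 = 16
The minimum is 13 mi.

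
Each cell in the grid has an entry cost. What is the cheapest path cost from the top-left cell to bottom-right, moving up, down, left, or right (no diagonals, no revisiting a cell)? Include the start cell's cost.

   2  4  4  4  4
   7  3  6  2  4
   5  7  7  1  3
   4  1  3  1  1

Path (0,0) -> (0,1) -> (0,2) -> (0,3) -> (1,3) -> (2,3) -> (3,3) -> (3,4): 2 + 4 + 4 + 4 + 2 + 1 + 1 + 1 = 19.

19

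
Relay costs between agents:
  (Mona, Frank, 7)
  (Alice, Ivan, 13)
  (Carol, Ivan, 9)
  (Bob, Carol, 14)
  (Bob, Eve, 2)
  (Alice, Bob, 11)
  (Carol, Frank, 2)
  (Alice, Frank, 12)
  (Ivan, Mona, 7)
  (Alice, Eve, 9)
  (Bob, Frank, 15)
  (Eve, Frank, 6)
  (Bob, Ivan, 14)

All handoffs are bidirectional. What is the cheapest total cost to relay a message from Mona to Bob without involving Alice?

15

Checking several routes:
Mona → Ivan → Carol → Bob: 7 + 9 + 14 = 30
Mona → Frank → Bob: 7 + 15 = 22
Mona → Ivan → Bob: 7 + 14 = 21
Mona → Frank → Carol → Bob: 7 + 2 + 14 = 23
Mona → Ivan → Carol → Frank → Eve → Bob: 7 + 9 + 2 + 6 + 2 = 26
Mona → Frank → Eve → Bob: 7 + 6 + 2 = 15
Shortest: 15.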